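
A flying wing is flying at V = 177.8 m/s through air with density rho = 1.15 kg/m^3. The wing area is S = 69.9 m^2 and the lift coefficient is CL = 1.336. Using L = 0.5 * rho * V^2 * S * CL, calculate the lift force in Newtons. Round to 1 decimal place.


Step 1: Calculate dynamic pressure q = 0.5 * 1.15 * 177.8^2 = 0.5 * 1.15 * 31612.84 = 18177.383 Pa
Step 2: Multiply by wing area and lift coefficient: L = 18177.383 * 69.9 * 1.336
Step 3: L = 1270599.0717 * 1.336 = 1697520.4 N

1697520.4


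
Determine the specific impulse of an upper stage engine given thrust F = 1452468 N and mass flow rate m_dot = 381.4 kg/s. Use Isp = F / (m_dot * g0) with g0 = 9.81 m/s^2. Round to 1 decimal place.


Step 1: m_dot * g0 = 381.4 * 9.81 = 3741.53
Step 2: Isp = 1452468 / 3741.53 = 388.2 s

388.2


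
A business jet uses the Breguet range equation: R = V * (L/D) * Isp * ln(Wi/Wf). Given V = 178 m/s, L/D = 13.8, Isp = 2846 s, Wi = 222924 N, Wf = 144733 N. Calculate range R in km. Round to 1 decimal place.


Step 1: Coefficient = V * (L/D) * Isp = 178 * 13.8 * 2846 = 6990914.4 m
Step 2: Wi/Wf = 222924 / 144733 = 1.540243
Step 3: ln(1.540243) = 0.43194
Step 4: R = 6990914.4 * 0.43194 = 3019657.2 m = 3019.7 km

3019.7


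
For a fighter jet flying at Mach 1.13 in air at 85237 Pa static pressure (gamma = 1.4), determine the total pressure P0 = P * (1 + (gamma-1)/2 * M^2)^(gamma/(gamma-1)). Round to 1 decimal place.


Step 1: (gamma-1)/2 * M^2 = 0.2 * 1.2769 = 0.25538
Step 2: 1 + 0.25538 = 1.25538
Step 3: Exponent gamma/(gamma-1) = 3.5
Step 4: P0 = 85237 * 1.25538^3.5 = 188947.6 Pa

188947.6


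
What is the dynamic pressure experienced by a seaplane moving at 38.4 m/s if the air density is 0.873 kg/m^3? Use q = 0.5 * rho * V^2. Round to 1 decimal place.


Step 1: V^2 = 38.4^2 = 1474.56
Step 2: q = 0.5 * 0.873 * 1474.56
Step 3: q = 643.6 Pa

643.6


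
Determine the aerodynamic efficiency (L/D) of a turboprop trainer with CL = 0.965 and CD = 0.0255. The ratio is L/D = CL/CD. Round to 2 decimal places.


Step 1: L/D = CL / CD = 0.965 / 0.0255
Step 2: L/D = 37.84

37.84


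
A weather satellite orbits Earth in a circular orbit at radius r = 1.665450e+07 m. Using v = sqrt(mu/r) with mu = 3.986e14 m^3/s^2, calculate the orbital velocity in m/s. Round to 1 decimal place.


Step 1: mu / r = 3.986e14 / 1.665450e+07 = 23933471.4341
Step 2: v = sqrt(23933471.4341) = 4892.2 m/s

4892.2


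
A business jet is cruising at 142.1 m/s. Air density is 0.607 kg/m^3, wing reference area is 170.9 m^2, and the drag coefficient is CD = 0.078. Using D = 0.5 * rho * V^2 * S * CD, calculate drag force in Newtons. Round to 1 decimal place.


Step 1: Dynamic pressure q = 0.5 * 0.607 * 142.1^2 = 6128.3964 Pa
Step 2: Drag D = q * S * CD = 6128.3964 * 170.9 * 0.078
Step 3: D = 81692.8 N

81692.8


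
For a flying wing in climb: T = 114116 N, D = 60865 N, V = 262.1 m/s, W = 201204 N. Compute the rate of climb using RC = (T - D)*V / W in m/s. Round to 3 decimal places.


Step 1: Excess thrust = T - D = 114116 - 60865 = 53251 N
Step 2: Excess power = 53251 * 262.1 = 13957087.1 W
Step 3: RC = 13957087.1 / 201204 = 69.368 m/s

69.368


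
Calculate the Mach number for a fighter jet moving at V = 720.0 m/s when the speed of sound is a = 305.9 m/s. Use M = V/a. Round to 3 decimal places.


Step 1: M = V / a = 720.0 / 305.9
Step 2: M = 2.354

2.354


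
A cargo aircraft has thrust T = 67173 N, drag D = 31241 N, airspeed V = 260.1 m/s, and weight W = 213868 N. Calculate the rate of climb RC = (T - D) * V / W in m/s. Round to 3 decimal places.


Step 1: Excess thrust = T - D = 67173 - 31241 = 35932 N
Step 2: Excess power = 35932 * 260.1 = 9345913.2 W
Step 3: RC = 9345913.2 / 213868 = 43.699 m/s

43.699


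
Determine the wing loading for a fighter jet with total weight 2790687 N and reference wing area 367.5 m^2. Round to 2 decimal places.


Step 1: Wing loading = W / S = 2790687 / 367.5
Step 2: Wing loading = 7593.71 N/m^2

7593.71


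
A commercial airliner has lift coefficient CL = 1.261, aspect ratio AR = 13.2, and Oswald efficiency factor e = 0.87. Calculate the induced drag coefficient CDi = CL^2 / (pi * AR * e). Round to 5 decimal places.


Step 1: CL^2 = 1.261^2 = 1.590121
Step 2: pi * AR * e = 3.14159 * 13.2 * 0.87 = 36.07805
Step 3: CDi = 1.590121 / 36.07805 = 0.04407

0.04407


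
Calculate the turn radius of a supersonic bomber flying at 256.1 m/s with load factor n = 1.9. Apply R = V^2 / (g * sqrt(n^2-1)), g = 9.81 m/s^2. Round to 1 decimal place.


Step 1: V^2 = 256.1^2 = 65587.21
Step 2: n^2 - 1 = 1.9^2 - 1 = 2.61
Step 3: sqrt(2.61) = 1.615549
Step 4: R = 65587.21 / (9.81 * 1.615549) = 4138.4 m

4138.4


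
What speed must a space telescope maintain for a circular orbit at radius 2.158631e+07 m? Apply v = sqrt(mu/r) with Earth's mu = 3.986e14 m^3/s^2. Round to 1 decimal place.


Step 1: mu / r = 3.986e14 / 2.158631e+07 = 18465407.0103
Step 2: v = sqrt(18465407.0103) = 4297.1 m/s

4297.1


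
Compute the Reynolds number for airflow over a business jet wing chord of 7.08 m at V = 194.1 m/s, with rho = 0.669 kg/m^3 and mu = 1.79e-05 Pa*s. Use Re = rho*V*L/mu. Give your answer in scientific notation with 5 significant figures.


Step 1: Numerator = rho * V * L = 0.669 * 194.1 * 7.08 = 919.358532
Step 2: Re = 919.358532 / 1.79e-05
Step 3: Re = 5.1361e+07

5.1361e+07


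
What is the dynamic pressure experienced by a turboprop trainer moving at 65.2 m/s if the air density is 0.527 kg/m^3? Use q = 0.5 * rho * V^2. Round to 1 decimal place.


Step 1: V^2 = 65.2^2 = 4251.04
Step 2: q = 0.5 * 0.527 * 4251.04
Step 3: q = 1120.1 Pa

1120.1


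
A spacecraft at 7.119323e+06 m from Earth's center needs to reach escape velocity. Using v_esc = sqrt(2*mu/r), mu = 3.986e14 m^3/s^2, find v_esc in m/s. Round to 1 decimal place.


Step 1: 2*mu/r = 2 * 3.986e14 / 7.119323e+06 = 111976939.3803
Step 2: v_esc = sqrt(111976939.3803) = 10581.9 m/s

10581.9


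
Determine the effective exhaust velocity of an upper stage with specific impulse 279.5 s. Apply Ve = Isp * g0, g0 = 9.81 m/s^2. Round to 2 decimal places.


Step 1: Ve = Isp * g0 = 279.5 * 9.81
Step 2: Ve = 2741.90 m/s

2741.90


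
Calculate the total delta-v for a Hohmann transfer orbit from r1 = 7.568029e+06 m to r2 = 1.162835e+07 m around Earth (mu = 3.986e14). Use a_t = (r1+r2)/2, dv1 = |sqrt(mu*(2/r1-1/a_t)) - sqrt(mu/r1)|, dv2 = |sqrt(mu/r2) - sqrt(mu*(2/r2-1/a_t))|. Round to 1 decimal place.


Step 1: Transfer semi-major axis a_t = (7.568029e+06 + 1.162835e+07) / 2 = 9.598190e+06 m
Step 2: v1 (circular at r1) = sqrt(mu/r1) = 7257.34 m/s
Step 3: v_t1 = sqrt(mu*(2/r1 - 1/a_t)) = 7988.07 m/s
Step 4: dv1 = |7988.07 - 7257.34| = 730.73 m/s
Step 5: v2 (circular at r2) = 5854.77 m/s, v_t2 = 5198.84 m/s
Step 6: dv2 = |5854.77 - 5198.84| = 655.93 m/s
Step 7: Total delta-v = 730.73 + 655.93 = 1386.7 m/s

1386.7


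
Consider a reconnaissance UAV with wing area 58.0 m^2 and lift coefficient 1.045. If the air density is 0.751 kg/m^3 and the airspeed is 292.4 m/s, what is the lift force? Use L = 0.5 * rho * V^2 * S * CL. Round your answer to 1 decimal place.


Step 1: Calculate dynamic pressure q = 0.5 * 0.751 * 292.4^2 = 0.5 * 0.751 * 85497.76 = 32104.4089 Pa
Step 2: Multiply by wing area and lift coefficient: L = 32104.4089 * 58.0 * 1.045
Step 3: L = 1862055.715 * 1.045 = 1945848.2 N

1945848.2


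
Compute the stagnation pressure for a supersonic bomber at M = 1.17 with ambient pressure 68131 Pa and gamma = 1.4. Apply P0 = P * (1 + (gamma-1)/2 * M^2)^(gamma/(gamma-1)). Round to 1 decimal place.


Step 1: (gamma-1)/2 * M^2 = 0.2 * 1.3689 = 0.27378
Step 2: 1 + 0.27378 = 1.27378
Step 3: Exponent gamma/(gamma-1) = 3.5
Step 4: P0 = 68131 * 1.27378^3.5 = 158918.8 Pa

158918.8


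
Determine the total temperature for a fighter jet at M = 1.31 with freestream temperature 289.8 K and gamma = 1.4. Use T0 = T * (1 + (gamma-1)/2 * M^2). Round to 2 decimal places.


Step 1: (gamma-1)/2 = 0.2
Step 2: M^2 = 1.7161
Step 3: 1 + 0.2 * 1.7161 = 1.34322
Step 4: T0 = 289.8 * 1.34322 = 389.27 K

389.27


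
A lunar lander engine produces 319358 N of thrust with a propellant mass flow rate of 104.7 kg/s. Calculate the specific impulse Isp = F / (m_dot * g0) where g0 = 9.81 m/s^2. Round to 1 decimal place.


Step 1: m_dot * g0 = 104.7 * 9.81 = 1027.11
Step 2: Isp = 319358 / 1027.11 = 310.9 s

310.9


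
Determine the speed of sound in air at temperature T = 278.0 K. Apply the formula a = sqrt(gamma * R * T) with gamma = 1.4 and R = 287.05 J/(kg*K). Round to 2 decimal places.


Step 1: gamma * R * T = 1.4 * 287.05 * 278.0 = 111719.86
Step 2: a = sqrt(111719.86) = 334.25 m/s

334.25


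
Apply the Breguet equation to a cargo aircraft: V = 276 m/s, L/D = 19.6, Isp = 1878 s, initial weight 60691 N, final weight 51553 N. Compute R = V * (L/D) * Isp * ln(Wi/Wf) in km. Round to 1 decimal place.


Step 1: Coefficient = V * (L/D) * Isp = 276 * 19.6 * 1878 = 10159228.8 m
Step 2: Wi/Wf = 60691 / 51553 = 1.177254
Step 3: ln(1.177254) = 0.163185
Step 4: R = 10159228.8 * 0.163185 = 1657833.9 m = 1657.8 km

1657.8


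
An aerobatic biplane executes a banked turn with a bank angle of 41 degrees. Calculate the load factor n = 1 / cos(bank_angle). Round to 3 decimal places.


Step 1: Convert 41 degrees to radians = 0.715585
Step 2: cos(41 deg) = 0.75471
Step 3: n = 1 / 0.75471 = 1.325

1.325


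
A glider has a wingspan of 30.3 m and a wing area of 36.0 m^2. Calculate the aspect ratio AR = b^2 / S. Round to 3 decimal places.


Step 1: b^2 = 30.3^2 = 918.09
Step 2: AR = 918.09 / 36.0 = 25.503

25.503


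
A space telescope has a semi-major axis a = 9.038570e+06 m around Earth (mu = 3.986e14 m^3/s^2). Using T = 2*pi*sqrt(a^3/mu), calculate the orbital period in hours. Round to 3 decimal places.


Step 1: a^3 / mu = 7.384127e+20 / 3.986e14 = 1.852516e+06
Step 2: sqrt(1.852516e+06) = 1361.0715 s
Step 3: T = 2*pi * 1361.0715 = 8551.86 s
Step 4: T in hours = 8551.86 / 3600 = 2.376 hours

2.376


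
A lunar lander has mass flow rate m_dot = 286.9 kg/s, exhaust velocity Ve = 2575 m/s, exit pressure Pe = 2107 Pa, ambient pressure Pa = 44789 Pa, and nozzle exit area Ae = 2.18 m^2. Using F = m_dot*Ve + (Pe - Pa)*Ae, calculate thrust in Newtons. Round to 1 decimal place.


Step 1: Momentum thrust = m_dot * Ve = 286.9 * 2575 = 738767.5 N
Step 2: Pressure thrust = (Pe - Pa) * Ae = (2107 - 44789) * 2.18 = -93046.76 N
Step 3: Total thrust F = 738767.5 + -93046.76 = 645720.7 N

645720.7


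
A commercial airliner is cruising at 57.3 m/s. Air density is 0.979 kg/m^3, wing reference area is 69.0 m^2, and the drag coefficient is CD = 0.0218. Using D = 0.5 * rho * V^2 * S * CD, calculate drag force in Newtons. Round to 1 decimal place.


Step 1: Dynamic pressure q = 0.5 * 0.979 * 57.3^2 = 1607.1705 Pa
Step 2: Drag D = q * S * CD = 1607.1705 * 69.0 * 0.0218
Step 3: D = 2417.5 N

2417.5


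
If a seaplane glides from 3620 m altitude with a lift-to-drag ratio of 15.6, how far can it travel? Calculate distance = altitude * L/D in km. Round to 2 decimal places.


Step 1: Glide distance = altitude * L/D = 3620 * 15.6 = 56472.0 m
Step 2: Convert to km: 56472.0 / 1000 = 56.47 km

56.47


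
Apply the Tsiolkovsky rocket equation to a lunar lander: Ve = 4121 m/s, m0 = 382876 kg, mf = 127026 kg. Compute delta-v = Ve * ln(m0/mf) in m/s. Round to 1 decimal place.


Step 1: Mass ratio m0/mf = 382876 / 127026 = 3.014155
Step 2: ln(3.014155) = 1.103319
Step 3: delta-v = 4121 * 1.103319 = 4546.8 m/s

4546.8


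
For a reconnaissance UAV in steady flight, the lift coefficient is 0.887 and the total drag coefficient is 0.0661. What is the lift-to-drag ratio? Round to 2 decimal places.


Step 1: L/D = CL / CD = 0.887 / 0.0661
Step 2: L/D = 13.42

13.42


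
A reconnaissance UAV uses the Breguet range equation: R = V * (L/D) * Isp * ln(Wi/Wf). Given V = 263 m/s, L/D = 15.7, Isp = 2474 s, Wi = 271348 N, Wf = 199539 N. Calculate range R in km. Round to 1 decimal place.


Step 1: Coefficient = V * (L/D) * Isp = 263 * 15.7 * 2474 = 10215393.4 m
Step 2: Wi/Wf = 271348 / 199539 = 1.359875
Step 3: ln(1.359875) = 0.307392
Step 4: R = 10215393.4 * 0.307392 = 3140134.5 m = 3140.1 km

3140.1


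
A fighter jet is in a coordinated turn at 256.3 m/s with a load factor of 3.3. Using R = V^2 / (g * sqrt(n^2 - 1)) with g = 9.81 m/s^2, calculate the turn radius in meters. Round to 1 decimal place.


Step 1: V^2 = 256.3^2 = 65689.69
Step 2: n^2 - 1 = 3.3^2 - 1 = 9.89
Step 3: sqrt(9.89) = 3.144837
Step 4: R = 65689.69 / (9.81 * 3.144837) = 2129.3 m

2129.3


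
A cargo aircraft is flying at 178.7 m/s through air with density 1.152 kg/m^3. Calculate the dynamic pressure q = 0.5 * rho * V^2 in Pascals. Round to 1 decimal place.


Step 1: V^2 = 178.7^2 = 31933.69
Step 2: q = 0.5 * 1.152 * 31933.69
Step 3: q = 18393.8 Pa

18393.8


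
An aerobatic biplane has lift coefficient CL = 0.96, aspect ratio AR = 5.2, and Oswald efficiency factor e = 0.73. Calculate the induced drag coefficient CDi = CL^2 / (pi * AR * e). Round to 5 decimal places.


Step 1: CL^2 = 0.96^2 = 0.9216
Step 2: pi * AR * e = 3.14159 * 5.2 * 0.73 = 11.925486
Step 3: CDi = 0.9216 / 11.925486 = 0.07728

0.07728


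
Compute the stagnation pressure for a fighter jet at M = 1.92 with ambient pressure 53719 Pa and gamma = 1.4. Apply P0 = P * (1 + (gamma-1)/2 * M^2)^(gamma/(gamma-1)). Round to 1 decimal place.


Step 1: (gamma-1)/2 * M^2 = 0.2 * 3.6864 = 0.73728
Step 2: 1 + 0.73728 = 1.73728
Step 3: Exponent gamma/(gamma-1) = 3.5
Step 4: P0 = 53719 * 1.73728^3.5 = 371255.0 Pa

371255.0


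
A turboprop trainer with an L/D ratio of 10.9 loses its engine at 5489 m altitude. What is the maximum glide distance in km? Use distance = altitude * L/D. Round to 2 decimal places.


Step 1: Glide distance = altitude * L/D = 5489 * 10.9 = 59830.1 m
Step 2: Convert to km: 59830.1 / 1000 = 59.83 km

59.83


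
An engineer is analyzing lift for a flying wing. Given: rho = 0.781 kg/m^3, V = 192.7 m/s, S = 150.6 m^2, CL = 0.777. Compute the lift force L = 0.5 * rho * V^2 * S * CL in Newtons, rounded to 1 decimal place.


Step 1: Calculate dynamic pressure q = 0.5 * 0.781 * 192.7^2 = 0.5 * 0.781 * 37133.29 = 14500.5497 Pa
Step 2: Multiply by wing area and lift coefficient: L = 14500.5497 * 150.6 * 0.777
Step 3: L = 2183782.7916 * 0.777 = 1696799.2 N

1696799.2


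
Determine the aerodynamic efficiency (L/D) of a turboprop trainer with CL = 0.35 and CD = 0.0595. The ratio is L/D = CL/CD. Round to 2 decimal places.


Step 1: L/D = CL / CD = 0.35 / 0.0595
Step 2: L/D = 5.88

5.88


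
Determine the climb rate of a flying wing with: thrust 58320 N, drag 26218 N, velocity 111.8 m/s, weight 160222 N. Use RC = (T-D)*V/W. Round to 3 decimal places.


Step 1: Excess thrust = T - D = 58320 - 26218 = 32102 N
Step 2: Excess power = 32102 * 111.8 = 3589003.6 W
Step 3: RC = 3589003.6 / 160222 = 22.400 m/s

22.400


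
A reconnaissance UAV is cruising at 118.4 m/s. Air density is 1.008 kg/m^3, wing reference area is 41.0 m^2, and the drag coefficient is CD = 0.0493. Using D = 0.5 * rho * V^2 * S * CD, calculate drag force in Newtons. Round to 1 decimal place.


Step 1: Dynamic pressure q = 0.5 * 1.008 * 118.4^2 = 7065.3542 Pa
Step 2: Drag D = q * S * CD = 7065.3542 * 41.0 * 0.0493
Step 3: D = 14281.2 N

14281.2


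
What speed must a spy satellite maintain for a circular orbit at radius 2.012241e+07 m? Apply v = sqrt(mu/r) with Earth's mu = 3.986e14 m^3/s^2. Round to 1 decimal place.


Step 1: mu / r = 3.986e14 / 2.012241e+07 = 19808760.4815
Step 2: v = sqrt(19808760.4815) = 4450.7 m/s

4450.7


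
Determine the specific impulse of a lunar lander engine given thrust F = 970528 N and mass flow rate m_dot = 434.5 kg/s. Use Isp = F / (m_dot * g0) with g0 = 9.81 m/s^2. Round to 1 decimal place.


Step 1: m_dot * g0 = 434.5 * 9.81 = 4262.45
Step 2: Isp = 970528 / 4262.45 = 227.7 s

227.7


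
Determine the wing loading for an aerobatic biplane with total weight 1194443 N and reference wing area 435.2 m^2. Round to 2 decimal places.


Step 1: Wing loading = W / S = 1194443 / 435.2
Step 2: Wing loading = 2744.58 N/m^2

2744.58


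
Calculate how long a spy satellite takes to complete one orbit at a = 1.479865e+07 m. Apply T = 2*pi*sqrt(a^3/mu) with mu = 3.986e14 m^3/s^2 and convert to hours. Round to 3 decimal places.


Step 1: a^3 / mu = 3.240905e+21 / 3.986e14 = 8.130720e+06
Step 2: sqrt(8.130720e+06) = 2851.4417 s
Step 3: T = 2*pi * 2851.4417 = 17916.14 s
Step 4: T in hours = 17916.14 / 3600 = 4.977 hours

4.977


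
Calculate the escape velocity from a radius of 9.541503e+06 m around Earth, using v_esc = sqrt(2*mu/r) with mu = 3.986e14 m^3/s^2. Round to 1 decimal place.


Step 1: 2*mu/r = 2 * 3.986e14 / 9.541503e+06 = 83550778.1112
Step 2: v_esc = sqrt(83550778.1112) = 9140.6 m/s

9140.6


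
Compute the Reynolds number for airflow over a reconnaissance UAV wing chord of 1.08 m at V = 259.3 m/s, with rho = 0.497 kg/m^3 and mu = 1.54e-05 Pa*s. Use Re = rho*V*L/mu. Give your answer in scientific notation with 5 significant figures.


Step 1: Numerator = rho * V * L = 0.497 * 259.3 * 1.08 = 139.181868
Step 2: Re = 139.181868 / 1.54e-05
Step 3: Re = 9.0378e+06

9.0378e+06


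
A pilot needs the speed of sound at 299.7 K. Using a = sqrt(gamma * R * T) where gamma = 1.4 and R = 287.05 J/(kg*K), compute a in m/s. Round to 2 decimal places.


Step 1: gamma * R * T = 1.4 * 287.05 * 299.7 = 120440.439
Step 2: a = sqrt(120440.439) = 347.05 m/s

347.05


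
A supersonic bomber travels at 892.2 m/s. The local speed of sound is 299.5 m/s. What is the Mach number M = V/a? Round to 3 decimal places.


Step 1: M = V / a = 892.2 / 299.5
Step 2: M = 2.979

2.979


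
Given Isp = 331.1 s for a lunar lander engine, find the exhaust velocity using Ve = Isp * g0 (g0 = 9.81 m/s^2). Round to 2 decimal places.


Step 1: Ve = Isp * g0 = 331.1 * 9.81
Step 2: Ve = 3248.09 m/s

3248.09


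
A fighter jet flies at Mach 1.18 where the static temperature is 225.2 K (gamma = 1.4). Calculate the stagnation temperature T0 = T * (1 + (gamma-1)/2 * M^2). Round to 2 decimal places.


Step 1: (gamma-1)/2 = 0.2
Step 2: M^2 = 1.3924
Step 3: 1 + 0.2 * 1.3924 = 1.27848
Step 4: T0 = 225.2 * 1.27848 = 287.91 K

287.91


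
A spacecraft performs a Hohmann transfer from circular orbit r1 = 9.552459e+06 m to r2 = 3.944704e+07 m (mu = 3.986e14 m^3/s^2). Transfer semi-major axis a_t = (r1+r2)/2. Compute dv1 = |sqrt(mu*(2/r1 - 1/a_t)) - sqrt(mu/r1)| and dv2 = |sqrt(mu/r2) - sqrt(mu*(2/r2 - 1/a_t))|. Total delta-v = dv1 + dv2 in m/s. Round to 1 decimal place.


Step 1: Transfer semi-major axis a_t = (9.552459e+06 + 3.944704e+07) / 2 = 2.449975e+07 m
Step 2: v1 (circular at r1) = sqrt(mu/r1) = 6459.68 m/s
Step 3: v_t1 = sqrt(mu*(2/r1 - 1/a_t)) = 8196.67 m/s
Step 4: dv1 = |8196.67 - 6459.68| = 1736.99 m/s
Step 5: v2 (circular at r2) = 3178.79 m/s, v_t2 = 1984.9 m/s
Step 6: dv2 = |3178.79 - 1984.9| = 1193.89 m/s
Step 7: Total delta-v = 1736.99 + 1193.89 = 2930.9 m/s

2930.9


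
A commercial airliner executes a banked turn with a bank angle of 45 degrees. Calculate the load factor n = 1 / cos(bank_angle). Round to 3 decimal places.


Step 1: Convert 45 degrees to radians = 0.785398
Step 2: cos(45 deg) = 0.707107
Step 3: n = 1 / 0.707107 = 1.414

1.414


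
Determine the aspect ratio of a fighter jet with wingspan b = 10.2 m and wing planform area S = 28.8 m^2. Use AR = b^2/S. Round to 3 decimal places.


Step 1: b^2 = 10.2^2 = 104.04
Step 2: AR = 104.04 / 28.8 = 3.613

3.613


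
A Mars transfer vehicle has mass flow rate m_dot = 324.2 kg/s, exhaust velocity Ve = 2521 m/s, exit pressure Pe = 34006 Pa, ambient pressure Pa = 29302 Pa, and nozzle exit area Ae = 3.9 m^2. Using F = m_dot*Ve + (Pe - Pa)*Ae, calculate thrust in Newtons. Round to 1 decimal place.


Step 1: Momentum thrust = m_dot * Ve = 324.2 * 2521 = 817308.2 N
Step 2: Pressure thrust = (Pe - Pa) * Ae = (34006 - 29302) * 3.9 = 18345.6 N
Step 3: Total thrust F = 817308.2 + 18345.6 = 835653.8 N

835653.8


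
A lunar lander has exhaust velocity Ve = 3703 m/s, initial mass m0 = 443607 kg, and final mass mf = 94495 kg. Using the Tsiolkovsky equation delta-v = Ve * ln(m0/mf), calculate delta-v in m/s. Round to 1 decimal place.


Step 1: Mass ratio m0/mf = 443607 / 94495 = 4.694502
Step 2: ln(4.694502) = 1.546392
Step 3: delta-v = 3703 * 1.546392 = 5726.3 m/s

5726.3


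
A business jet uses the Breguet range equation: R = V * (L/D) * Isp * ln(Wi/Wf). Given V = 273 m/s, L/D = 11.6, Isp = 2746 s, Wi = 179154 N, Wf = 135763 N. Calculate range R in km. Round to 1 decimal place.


Step 1: Coefficient = V * (L/D) * Isp = 273 * 11.6 * 2746 = 8696032.8 m
Step 2: Wi/Wf = 179154 / 135763 = 1.319608
Step 3: ln(1.319608) = 0.277335
Step 4: R = 8696032.8 * 0.277335 = 2411714.7 m = 2411.7 km

2411.7


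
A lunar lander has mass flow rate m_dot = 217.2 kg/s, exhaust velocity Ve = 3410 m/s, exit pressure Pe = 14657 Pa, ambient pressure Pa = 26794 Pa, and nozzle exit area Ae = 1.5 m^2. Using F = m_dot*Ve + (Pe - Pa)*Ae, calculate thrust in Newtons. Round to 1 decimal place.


Step 1: Momentum thrust = m_dot * Ve = 217.2 * 3410 = 740652.0 N
Step 2: Pressure thrust = (Pe - Pa) * Ae = (14657 - 26794) * 1.5 = -18205.5 N
Step 3: Total thrust F = 740652.0 + -18205.5 = 722446.5 N

722446.5


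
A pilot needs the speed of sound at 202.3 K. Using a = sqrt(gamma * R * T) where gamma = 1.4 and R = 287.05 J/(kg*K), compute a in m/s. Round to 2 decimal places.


Step 1: gamma * R * T = 1.4 * 287.05 * 202.3 = 81298.301
Step 2: a = sqrt(81298.301) = 285.13 m/s

285.13


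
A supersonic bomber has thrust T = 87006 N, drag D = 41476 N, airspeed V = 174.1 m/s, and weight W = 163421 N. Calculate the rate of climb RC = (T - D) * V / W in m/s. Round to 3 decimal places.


Step 1: Excess thrust = T - D = 87006 - 41476 = 45530 N
Step 2: Excess power = 45530 * 174.1 = 7926773.0 W
Step 3: RC = 7926773.0 / 163421 = 48.505 m/s

48.505


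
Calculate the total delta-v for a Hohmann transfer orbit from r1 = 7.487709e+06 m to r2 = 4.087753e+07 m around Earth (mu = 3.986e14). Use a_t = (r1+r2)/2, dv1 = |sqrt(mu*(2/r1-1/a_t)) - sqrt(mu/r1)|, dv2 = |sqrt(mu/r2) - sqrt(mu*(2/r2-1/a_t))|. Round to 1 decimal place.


Step 1: Transfer semi-major axis a_t = (7.487709e+06 + 4.087753e+07) / 2 = 2.418262e+07 m
Step 2: v1 (circular at r1) = sqrt(mu/r1) = 7296.16 m/s
Step 3: v_t1 = sqrt(mu*(2/r1 - 1/a_t)) = 9486.04 m/s
Step 4: dv1 = |9486.04 - 7296.16| = 2189.88 m/s
Step 5: v2 (circular at r2) = 3122.67 m/s, v_t2 = 1737.6 m/s
Step 6: dv2 = |3122.67 - 1737.6| = 1385.07 m/s
Step 7: Total delta-v = 2189.88 + 1385.07 = 3575.0 m/s

3575.0


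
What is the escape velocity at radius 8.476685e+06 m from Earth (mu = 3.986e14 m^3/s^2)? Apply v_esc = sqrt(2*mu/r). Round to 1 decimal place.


Step 1: 2*mu/r = 2 * 3.986e14 / 8.476685e+06 = 94046198.4844
Step 2: v_esc = sqrt(94046198.4844) = 9697.7 m/s

9697.7


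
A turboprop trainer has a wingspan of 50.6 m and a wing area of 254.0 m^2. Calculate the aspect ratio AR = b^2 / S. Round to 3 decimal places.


Step 1: b^2 = 50.6^2 = 2560.36
Step 2: AR = 2560.36 / 254.0 = 10.080

10.080


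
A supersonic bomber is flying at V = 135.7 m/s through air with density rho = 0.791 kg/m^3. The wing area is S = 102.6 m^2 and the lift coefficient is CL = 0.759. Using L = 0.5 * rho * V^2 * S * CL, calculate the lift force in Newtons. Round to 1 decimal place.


Step 1: Calculate dynamic pressure q = 0.5 * 0.791 * 135.7^2 = 0.5 * 0.791 * 18414.49 = 7282.9308 Pa
Step 2: Multiply by wing area and lift coefficient: L = 7282.9308 * 102.6 * 0.759
Step 3: L = 747228.6996 * 0.759 = 567146.6 N

567146.6


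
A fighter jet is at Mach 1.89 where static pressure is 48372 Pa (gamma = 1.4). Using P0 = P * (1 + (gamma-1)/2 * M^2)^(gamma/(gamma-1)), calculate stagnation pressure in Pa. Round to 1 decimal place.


Step 1: (gamma-1)/2 * M^2 = 0.2 * 3.5721 = 0.71442
Step 2: 1 + 0.71442 = 1.71442
Step 3: Exponent gamma/(gamma-1) = 3.5
Step 4: P0 = 48372 * 1.71442^3.5 = 319157.0 Pa

319157.0


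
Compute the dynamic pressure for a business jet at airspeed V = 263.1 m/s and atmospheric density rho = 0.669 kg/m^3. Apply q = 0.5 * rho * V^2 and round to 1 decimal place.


Step 1: V^2 = 263.1^2 = 69221.61
Step 2: q = 0.5 * 0.669 * 69221.61
Step 3: q = 23154.6 Pa

23154.6


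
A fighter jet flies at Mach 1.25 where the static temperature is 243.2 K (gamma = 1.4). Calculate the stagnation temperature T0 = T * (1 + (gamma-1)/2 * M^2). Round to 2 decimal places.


Step 1: (gamma-1)/2 = 0.2
Step 2: M^2 = 1.5625
Step 3: 1 + 0.2 * 1.5625 = 1.3125
Step 4: T0 = 243.2 * 1.3125 = 319.20 K

319.20


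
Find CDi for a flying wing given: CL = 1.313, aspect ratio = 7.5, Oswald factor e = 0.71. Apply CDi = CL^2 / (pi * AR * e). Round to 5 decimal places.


Step 1: CL^2 = 1.313^2 = 1.723969
Step 2: pi * AR * e = 3.14159 * 7.5 * 0.71 = 16.728981
Step 3: CDi = 1.723969 / 16.728981 = 0.10305

0.10305


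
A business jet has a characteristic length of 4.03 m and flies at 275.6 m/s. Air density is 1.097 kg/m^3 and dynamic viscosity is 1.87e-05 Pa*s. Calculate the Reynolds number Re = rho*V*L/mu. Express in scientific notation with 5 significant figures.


Step 1: Numerator = rho * V * L = 1.097 * 275.6 * 4.03 = 1218.402796
Step 2: Re = 1218.402796 / 1.87e-05
Step 3: Re = 6.5155e+07

6.5155e+07


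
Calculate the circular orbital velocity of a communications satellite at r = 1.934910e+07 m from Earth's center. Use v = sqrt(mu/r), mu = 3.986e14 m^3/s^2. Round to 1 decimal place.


Step 1: mu / r = 3.986e14 / 1.934910e+07 = 20600441.3642
Step 2: v = sqrt(20600441.3642) = 4538.8 m/s

4538.8


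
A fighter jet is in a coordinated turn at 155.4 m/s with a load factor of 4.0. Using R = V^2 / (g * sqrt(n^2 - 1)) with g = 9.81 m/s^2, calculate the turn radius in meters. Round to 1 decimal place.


Step 1: V^2 = 155.4^2 = 24149.16
Step 2: n^2 - 1 = 4.0^2 - 1 = 15.0
Step 3: sqrt(15.0) = 3.872983
Step 4: R = 24149.16 / (9.81 * 3.872983) = 635.6 m

635.6


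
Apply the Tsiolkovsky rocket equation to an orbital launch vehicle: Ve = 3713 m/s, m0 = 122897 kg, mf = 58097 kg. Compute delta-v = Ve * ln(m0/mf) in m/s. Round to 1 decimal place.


Step 1: Mass ratio m0/mf = 122897 / 58097 = 2.115376
Step 2: ln(2.115376) = 0.749233
Step 3: delta-v = 3713 * 0.749233 = 2781.9 m/s

2781.9


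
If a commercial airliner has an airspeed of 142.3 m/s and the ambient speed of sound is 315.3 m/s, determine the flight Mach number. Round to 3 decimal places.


Step 1: M = V / a = 142.3 / 315.3
Step 2: M = 0.451

0.451


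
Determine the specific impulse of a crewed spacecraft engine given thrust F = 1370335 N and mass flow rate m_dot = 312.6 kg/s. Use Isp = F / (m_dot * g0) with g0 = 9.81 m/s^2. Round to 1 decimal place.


Step 1: m_dot * g0 = 312.6 * 9.81 = 3066.61
Step 2: Isp = 1370335 / 3066.61 = 446.9 s

446.9


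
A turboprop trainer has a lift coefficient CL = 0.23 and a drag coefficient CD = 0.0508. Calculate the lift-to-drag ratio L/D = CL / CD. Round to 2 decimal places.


Step 1: L/D = CL / CD = 0.23 / 0.0508
Step 2: L/D = 4.53

4.53


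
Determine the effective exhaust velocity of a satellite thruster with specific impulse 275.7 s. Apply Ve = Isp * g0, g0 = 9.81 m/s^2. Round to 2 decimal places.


Step 1: Ve = Isp * g0 = 275.7 * 9.81
Step 2: Ve = 2704.62 m/s

2704.62


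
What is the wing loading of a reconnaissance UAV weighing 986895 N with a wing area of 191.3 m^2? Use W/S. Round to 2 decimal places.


Step 1: Wing loading = W / S = 986895 / 191.3
Step 2: Wing loading = 5158.89 N/m^2

5158.89


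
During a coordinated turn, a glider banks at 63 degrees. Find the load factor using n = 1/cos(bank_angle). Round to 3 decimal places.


Step 1: Convert 63 degrees to radians = 1.099557
Step 2: cos(63 deg) = 0.45399
Step 3: n = 1 / 0.45399 = 2.203

2.203


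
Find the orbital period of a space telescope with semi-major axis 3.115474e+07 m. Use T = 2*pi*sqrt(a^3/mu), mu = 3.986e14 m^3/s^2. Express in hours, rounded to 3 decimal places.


Step 1: a^3 / mu = 3.023935e+22 / 3.986e14 = 7.586389e+07
Step 2: sqrt(7.586389e+07) = 8709.9879 s
Step 3: T = 2*pi * 8709.9879 = 54726.47 s
Step 4: T in hours = 54726.47 / 3600 = 15.202 hours

15.202


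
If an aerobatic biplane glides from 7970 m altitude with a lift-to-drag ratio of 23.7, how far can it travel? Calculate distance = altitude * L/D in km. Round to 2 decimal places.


Step 1: Glide distance = altitude * L/D = 7970 * 23.7 = 188889.0 m
Step 2: Convert to km: 188889.0 / 1000 = 188.89 km

188.89


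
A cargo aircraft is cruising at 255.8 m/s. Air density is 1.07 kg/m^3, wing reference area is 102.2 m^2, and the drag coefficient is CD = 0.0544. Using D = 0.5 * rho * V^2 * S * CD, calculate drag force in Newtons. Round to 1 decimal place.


Step 1: Dynamic pressure q = 0.5 * 1.07 * 255.8^2 = 35006.9974 Pa
Step 2: Drag D = q * S * CD = 35006.9974 * 102.2 * 0.0544
Step 3: D = 194627.7 N

194627.7


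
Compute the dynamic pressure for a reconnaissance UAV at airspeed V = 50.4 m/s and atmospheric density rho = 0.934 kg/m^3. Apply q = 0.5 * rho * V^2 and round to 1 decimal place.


Step 1: V^2 = 50.4^2 = 2540.16
Step 2: q = 0.5 * 0.934 * 2540.16
Step 3: q = 1186.3 Pa

1186.3


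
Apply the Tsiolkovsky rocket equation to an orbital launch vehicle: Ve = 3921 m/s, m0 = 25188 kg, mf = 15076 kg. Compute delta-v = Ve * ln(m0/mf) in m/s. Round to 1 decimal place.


Step 1: Mass ratio m0/mf = 25188 / 15076 = 1.670735
Step 2: ln(1.670735) = 0.513264
Step 3: delta-v = 3921 * 0.513264 = 2012.5 m/s

2012.5


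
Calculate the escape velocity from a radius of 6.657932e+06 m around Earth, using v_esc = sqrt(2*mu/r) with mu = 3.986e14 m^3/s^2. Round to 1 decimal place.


Step 1: 2*mu/r = 2 * 3.986e14 / 6.657932e+06 = 119736879.2592
Step 2: v_esc = sqrt(119736879.2592) = 10942.4 m/s

10942.4


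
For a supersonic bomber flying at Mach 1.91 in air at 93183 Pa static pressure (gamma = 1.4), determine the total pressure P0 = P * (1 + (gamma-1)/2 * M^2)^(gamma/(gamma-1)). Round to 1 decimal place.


Step 1: (gamma-1)/2 * M^2 = 0.2 * 3.6481 = 0.72962
Step 2: 1 + 0.72962 = 1.72962
Step 3: Exponent gamma/(gamma-1) = 3.5
Step 4: P0 = 93183 * 1.72962^3.5 = 634109.3 Pa

634109.3


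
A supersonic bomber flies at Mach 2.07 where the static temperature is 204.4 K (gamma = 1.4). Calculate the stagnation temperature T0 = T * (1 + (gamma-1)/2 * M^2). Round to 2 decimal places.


Step 1: (gamma-1)/2 = 0.2
Step 2: M^2 = 4.2849
Step 3: 1 + 0.2 * 4.2849 = 1.85698
Step 4: T0 = 204.4 * 1.85698 = 379.57 K

379.57


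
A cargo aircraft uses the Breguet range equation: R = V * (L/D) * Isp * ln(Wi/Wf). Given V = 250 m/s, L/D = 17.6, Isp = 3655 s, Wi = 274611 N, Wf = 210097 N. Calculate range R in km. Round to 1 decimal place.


Step 1: Coefficient = V * (L/D) * Isp = 250 * 17.6 * 3655 = 16082000.0 m
Step 2: Wi/Wf = 274611 / 210097 = 1.307068
Step 3: ln(1.307068) = 0.267786
Step 4: R = 16082000.0 * 0.267786 = 4306538.0 m = 4306.5 km

4306.5


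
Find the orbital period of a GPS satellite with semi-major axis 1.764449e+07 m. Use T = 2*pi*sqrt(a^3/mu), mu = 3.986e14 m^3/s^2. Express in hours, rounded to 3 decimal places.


Step 1: a^3 / mu = 5.493224e+21 / 3.986e14 = 1.378130e+07
Step 2: sqrt(1.378130e+07) = 3712.3167 s
Step 3: T = 2*pi * 3712.3167 = 23325.17 s
Step 4: T in hours = 23325.17 / 3600 = 6.479 hours

6.479


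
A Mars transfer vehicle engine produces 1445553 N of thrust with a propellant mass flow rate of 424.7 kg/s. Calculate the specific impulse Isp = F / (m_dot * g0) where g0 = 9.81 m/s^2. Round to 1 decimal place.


Step 1: m_dot * g0 = 424.7 * 9.81 = 4166.31
Step 2: Isp = 1445553 / 4166.31 = 347.0 s

347.0


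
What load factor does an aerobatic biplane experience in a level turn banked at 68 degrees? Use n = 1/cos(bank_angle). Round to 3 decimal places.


Step 1: Convert 68 degrees to radians = 1.186824
Step 2: cos(68 deg) = 0.374607
Step 3: n = 1 / 0.374607 = 2.669

2.669


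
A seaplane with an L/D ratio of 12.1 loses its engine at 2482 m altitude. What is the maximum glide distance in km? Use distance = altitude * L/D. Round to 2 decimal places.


Step 1: Glide distance = altitude * L/D = 2482 * 12.1 = 30032.2 m
Step 2: Convert to km: 30032.2 / 1000 = 30.03 km

30.03


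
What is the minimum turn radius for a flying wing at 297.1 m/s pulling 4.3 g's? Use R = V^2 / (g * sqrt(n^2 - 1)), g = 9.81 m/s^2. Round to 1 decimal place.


Step 1: V^2 = 297.1^2 = 88268.41
Step 2: n^2 - 1 = 4.3^2 - 1 = 17.49
Step 3: sqrt(17.49) = 4.182105
Step 4: R = 88268.41 / (9.81 * 4.182105) = 2151.5 m

2151.5


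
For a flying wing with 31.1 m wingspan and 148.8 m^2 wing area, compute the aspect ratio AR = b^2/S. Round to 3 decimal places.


Step 1: b^2 = 31.1^2 = 967.21
Step 2: AR = 967.21 / 148.8 = 6.500

6.500


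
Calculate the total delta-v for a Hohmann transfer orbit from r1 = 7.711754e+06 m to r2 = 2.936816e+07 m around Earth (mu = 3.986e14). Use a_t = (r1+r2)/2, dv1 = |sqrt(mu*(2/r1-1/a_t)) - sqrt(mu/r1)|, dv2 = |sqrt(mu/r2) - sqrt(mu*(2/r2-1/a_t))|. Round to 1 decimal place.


Step 1: Transfer semi-major axis a_t = (7.711754e+06 + 2.936816e+07) / 2 = 1.853996e+07 m
Step 2: v1 (circular at r1) = sqrt(mu/r1) = 7189.39 m/s
Step 3: v_t1 = sqrt(mu*(2/r1 - 1/a_t)) = 9048.49 m/s
Step 4: dv1 = |9048.49 - 7189.39| = 1859.1 m/s
Step 5: v2 (circular at r2) = 3684.09 m/s, v_t2 = 2376.03 m/s
Step 6: dv2 = |3684.09 - 2376.03| = 1308.06 m/s
Step 7: Total delta-v = 1859.1 + 1308.06 = 3167.2 m/s

3167.2


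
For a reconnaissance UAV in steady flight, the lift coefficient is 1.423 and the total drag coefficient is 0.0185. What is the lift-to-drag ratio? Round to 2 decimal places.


Step 1: L/D = CL / CD = 1.423 / 0.0185
Step 2: L/D = 76.92

76.92


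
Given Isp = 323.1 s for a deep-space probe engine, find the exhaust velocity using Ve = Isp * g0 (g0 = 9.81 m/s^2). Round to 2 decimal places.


Step 1: Ve = Isp * g0 = 323.1 * 9.81
Step 2: Ve = 3169.61 m/s

3169.61


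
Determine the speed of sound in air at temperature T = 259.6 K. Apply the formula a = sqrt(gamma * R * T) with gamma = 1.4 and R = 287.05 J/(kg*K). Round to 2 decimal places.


Step 1: gamma * R * T = 1.4 * 287.05 * 259.6 = 104325.452
Step 2: a = sqrt(104325.452) = 322.99 m/s

322.99


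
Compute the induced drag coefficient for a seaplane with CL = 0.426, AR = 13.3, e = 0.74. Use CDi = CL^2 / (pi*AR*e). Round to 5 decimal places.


Step 1: CL^2 = 0.426^2 = 0.181476
Step 2: pi * AR * e = 3.14159 * 13.3 * 0.74 = 30.919555
Step 3: CDi = 0.181476 / 30.919555 = 0.00587

0.00587


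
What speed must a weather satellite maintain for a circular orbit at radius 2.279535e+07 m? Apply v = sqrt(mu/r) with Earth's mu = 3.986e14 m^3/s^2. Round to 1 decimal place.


Step 1: mu / r = 3.986e14 / 2.279535e+07 = 17486022.3686
Step 2: v = sqrt(17486022.3686) = 4181.6 m/s

4181.6


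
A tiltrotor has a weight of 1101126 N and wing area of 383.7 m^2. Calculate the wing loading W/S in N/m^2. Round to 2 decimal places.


Step 1: Wing loading = W / S = 1101126 / 383.7
Step 2: Wing loading = 2869.76 N/m^2

2869.76


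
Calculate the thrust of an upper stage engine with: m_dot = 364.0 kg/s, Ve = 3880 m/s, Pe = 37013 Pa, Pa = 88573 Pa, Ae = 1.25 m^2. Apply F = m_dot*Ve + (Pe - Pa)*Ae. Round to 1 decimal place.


Step 1: Momentum thrust = m_dot * Ve = 364.0 * 3880 = 1412320.0 N
Step 2: Pressure thrust = (Pe - Pa) * Ae = (37013 - 88573) * 1.25 = -64450.00 N
Step 3: Total thrust F = 1412320.0 + -64450.00 = 1347870.0 N

1347870.0


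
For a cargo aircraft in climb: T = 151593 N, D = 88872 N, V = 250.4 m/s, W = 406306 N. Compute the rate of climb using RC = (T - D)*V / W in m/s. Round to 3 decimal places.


Step 1: Excess thrust = T - D = 151593 - 88872 = 62721 N
Step 2: Excess power = 62721 * 250.4 = 15705338.4 W
Step 3: RC = 15705338.4 / 406306 = 38.654 m/s

38.654


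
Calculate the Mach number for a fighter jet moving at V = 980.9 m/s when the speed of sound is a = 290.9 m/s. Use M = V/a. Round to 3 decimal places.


Step 1: M = V / a = 980.9 / 290.9
Step 2: M = 3.372

3.372


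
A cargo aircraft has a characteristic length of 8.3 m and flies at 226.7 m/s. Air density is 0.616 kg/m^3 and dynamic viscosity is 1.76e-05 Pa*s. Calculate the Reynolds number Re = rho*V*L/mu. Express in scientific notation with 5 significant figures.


Step 1: Numerator = rho * V * L = 0.616 * 226.7 * 8.3 = 1159.07176
Step 2: Re = 1159.07176 / 1.76e-05
Step 3: Re = 6.5856e+07

6.5856e+07


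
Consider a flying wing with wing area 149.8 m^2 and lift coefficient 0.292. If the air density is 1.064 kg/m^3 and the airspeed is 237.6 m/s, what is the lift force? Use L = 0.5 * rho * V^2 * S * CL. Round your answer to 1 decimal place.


Step 1: Calculate dynamic pressure q = 0.5 * 1.064 * 237.6^2 = 0.5 * 1.064 * 56453.76 = 30033.4003 Pa
Step 2: Multiply by wing area and lift coefficient: L = 30033.4003 * 149.8 * 0.292
Step 3: L = 4499003.3679 * 0.292 = 1313709.0 N

1313709.0


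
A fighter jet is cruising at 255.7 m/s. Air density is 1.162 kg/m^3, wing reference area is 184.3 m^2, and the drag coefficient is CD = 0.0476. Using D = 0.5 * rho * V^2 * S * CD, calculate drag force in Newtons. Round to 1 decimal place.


Step 1: Dynamic pressure q = 0.5 * 1.162 * 255.7^2 = 37987.2267 Pa
Step 2: Drag D = q * S * CD = 37987.2267 * 184.3 * 0.0476
Step 3: D = 333249.8 N

333249.8


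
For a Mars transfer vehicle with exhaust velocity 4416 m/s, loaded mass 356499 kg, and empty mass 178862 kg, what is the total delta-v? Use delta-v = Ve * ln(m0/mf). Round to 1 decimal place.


Step 1: Mass ratio m0/mf = 356499 / 178862 = 1.993151
Step 2: ln(1.993151) = 0.689717
Step 3: delta-v = 4416 * 0.689717 = 3045.8 m/s

3045.8


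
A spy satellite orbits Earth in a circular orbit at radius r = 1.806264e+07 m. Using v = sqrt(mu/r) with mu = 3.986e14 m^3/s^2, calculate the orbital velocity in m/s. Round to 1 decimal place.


Step 1: mu / r = 3.986e14 / 1.806264e+07 = 22067649.0258
Step 2: v = sqrt(22067649.0258) = 4697.6 m/s

4697.6


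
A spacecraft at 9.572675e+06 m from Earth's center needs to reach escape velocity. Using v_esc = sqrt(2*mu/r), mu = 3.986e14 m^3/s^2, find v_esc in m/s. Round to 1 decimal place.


Step 1: 2*mu/r = 2 * 3.986e14 / 9.572675e+06 = 83278707.3624
Step 2: v_esc = sqrt(83278707.3624) = 9125.7 m/s

9125.7


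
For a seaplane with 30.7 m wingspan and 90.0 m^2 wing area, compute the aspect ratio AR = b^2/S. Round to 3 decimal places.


Step 1: b^2 = 30.7^2 = 942.49
Step 2: AR = 942.49 / 90.0 = 10.472

10.472


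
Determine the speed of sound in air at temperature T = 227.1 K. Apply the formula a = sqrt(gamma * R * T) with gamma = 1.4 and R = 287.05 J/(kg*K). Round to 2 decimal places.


Step 1: gamma * R * T = 1.4 * 287.05 * 227.1 = 91264.677
Step 2: a = sqrt(91264.677) = 302.10 m/s

302.10


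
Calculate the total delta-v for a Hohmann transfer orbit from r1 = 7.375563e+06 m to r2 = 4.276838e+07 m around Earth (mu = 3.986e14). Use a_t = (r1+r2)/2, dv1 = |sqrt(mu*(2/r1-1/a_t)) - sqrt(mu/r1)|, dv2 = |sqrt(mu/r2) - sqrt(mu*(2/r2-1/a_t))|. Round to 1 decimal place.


Step 1: Transfer semi-major axis a_t = (7.375563e+06 + 4.276838e+07) / 2 = 2.507197e+07 m
Step 2: v1 (circular at r1) = sqrt(mu/r1) = 7351.42 m/s
Step 3: v_t1 = sqrt(mu*(2/r1 - 1/a_t)) = 9601.48 m/s
Step 4: dv1 = |9601.48 - 7351.42| = 2250.06 m/s
Step 5: v2 (circular at r2) = 3052.86 m/s, v_t2 = 1655.81 m/s
Step 6: dv2 = |3052.86 - 1655.81| = 1397.05 m/s
Step 7: Total delta-v = 2250.06 + 1397.05 = 3647.1 m/s

3647.1


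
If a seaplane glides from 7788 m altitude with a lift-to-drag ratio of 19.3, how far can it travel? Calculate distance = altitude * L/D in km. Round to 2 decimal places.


Step 1: Glide distance = altitude * L/D = 7788 * 19.3 = 150308.4 m
Step 2: Convert to km: 150308.4 / 1000 = 150.31 km

150.31
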